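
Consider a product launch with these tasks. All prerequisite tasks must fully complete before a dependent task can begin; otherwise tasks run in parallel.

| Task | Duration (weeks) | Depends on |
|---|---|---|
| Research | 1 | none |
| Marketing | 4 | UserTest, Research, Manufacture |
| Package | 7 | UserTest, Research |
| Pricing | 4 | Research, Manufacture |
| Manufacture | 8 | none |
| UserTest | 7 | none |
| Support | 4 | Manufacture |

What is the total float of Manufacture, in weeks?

The longest chain is UserTest→Package = 7+7 = 14; overall finish 14 weeks.
Longest path through Manufacture: 12 weeks (earliest finish 8, latest finish 10).
Float = 14 − 12 = 2.

2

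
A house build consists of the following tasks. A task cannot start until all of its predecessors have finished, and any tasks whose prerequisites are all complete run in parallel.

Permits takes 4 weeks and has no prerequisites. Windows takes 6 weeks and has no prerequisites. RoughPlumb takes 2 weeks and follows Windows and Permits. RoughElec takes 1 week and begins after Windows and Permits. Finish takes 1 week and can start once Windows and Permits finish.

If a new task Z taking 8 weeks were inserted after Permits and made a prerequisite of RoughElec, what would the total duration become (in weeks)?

13

Originally the house build takes 8 weeks.
With Z inserted, RoughElec now waits for max(Windows, Permits, Z).
New critical path: Permits→Z→RoughElec = 4+8+1 = 13 ⇒ 13 weeks.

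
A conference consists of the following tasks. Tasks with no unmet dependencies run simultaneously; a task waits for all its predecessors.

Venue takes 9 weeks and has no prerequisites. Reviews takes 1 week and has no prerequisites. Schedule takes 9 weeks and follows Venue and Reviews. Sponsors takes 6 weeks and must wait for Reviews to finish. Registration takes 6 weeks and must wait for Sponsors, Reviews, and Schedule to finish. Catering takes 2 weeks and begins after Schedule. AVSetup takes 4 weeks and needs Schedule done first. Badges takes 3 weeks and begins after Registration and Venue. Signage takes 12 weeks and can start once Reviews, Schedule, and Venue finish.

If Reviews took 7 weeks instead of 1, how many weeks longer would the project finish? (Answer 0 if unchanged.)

Actual critical path: Venue→Schedule→Signage = 9+9+12 = 30 ⇒ 30 weeks.
Reviews has 8 weeks of float (longest path through it is 22).
The critical path is still Venue→Schedule→Signage; finish is now 30 weeks.
Change in finish: 30 − 30 = +0 weeks.

0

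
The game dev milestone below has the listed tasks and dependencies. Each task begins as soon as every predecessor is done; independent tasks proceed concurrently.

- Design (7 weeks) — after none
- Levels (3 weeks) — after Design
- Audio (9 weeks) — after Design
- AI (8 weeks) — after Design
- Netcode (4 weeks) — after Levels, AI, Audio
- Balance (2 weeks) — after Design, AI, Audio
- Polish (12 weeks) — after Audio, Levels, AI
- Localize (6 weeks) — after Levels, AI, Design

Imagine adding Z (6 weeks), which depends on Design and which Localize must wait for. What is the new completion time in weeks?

Originally the project takes 28 weeks.
With Z inserted, Localize now waits for max(Levels, AI, Design, Z).
New critical path: Design→Audio→Polish = 7+9+12 = 28 ⇒ 28 weeks.

28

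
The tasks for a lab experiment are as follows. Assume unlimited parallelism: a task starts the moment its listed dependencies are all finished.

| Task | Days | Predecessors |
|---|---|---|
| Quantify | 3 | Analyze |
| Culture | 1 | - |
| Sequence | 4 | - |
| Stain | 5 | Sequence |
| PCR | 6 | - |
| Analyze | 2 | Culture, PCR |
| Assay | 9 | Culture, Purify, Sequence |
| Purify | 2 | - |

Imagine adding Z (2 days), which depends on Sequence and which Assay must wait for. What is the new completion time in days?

Originally the lab experiment takes 13 days.
With Z inserted, Assay now waits for max(Culture, Purify, Sequence, Z).
New critical path: Sequence→Z→Assay = 4+2+9 = 15 ⇒ 15 days.

15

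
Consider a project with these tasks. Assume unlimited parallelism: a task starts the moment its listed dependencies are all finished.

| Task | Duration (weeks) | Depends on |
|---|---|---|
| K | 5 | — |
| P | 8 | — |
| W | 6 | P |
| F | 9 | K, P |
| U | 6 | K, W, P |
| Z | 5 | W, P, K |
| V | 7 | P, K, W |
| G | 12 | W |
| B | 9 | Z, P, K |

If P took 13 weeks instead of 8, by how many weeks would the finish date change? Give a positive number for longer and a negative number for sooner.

5

Baseline: P→W→Z→B = 8+6+5+9 = 28 → 28 weeks.
P lies on that path, so at 13 weeks the path becomes 33 weeks.
The critical path is still P→W→Z→B; finish is now 33 weeks.
Change in finish: 33 − 28 = +5 weeks.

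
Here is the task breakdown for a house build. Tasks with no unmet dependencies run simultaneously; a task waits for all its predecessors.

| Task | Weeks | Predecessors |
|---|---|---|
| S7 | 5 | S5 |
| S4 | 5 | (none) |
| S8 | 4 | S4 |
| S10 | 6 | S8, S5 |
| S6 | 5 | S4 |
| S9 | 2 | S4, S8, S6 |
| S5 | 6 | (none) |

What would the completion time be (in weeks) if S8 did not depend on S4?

With the dependency in place, S4→S8→S10 = 5+4+6 = 15 sets the finish at 15 weeks.
Without S4→S8, S8's earliest start moves from 5 to 0.
New critical path: S4→S6→S9 = 5+5+2 = 12 ⇒ 12 weeks.

12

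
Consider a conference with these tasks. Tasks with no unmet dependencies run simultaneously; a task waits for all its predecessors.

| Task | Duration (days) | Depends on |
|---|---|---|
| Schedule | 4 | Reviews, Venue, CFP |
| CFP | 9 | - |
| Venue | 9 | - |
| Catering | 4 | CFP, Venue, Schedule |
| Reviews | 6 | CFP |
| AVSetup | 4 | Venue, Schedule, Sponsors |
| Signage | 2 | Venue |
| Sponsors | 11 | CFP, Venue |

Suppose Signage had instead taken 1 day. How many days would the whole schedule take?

Baseline: Venue→Sponsors→AVSetup = 9+11+4 = 24 → 24 days.
Signage is off the critical path — its longest chain is 11 days, giving 13 of slack.
No other chain overtakes it, so the finish is 24 days.

24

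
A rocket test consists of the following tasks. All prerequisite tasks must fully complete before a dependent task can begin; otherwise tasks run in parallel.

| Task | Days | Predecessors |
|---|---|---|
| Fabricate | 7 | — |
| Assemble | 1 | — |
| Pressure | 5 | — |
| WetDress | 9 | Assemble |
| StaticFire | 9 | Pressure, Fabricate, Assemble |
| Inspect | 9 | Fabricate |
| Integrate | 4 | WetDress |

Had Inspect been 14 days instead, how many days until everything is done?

21

Actual critical path: Fabricate→Inspect = 7+9 = 16 ⇒ 16 days.
Since Inspect is critical, the +5 change carries straight to that chain (now 21 days).
That remains the longest chain; total 21 days.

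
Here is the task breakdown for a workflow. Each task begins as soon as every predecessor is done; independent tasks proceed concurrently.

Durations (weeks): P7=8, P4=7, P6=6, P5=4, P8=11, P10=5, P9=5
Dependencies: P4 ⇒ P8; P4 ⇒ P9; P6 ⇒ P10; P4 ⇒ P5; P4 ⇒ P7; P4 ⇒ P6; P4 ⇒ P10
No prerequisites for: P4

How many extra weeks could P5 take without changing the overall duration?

P4→P6→P10 = 7+6+5 = 18 sets the makespan at 18 weeks.
The longest chain containing P5 totals 11 weeks.
Slack of P5 = 14 − 7 = 7 weeks.

7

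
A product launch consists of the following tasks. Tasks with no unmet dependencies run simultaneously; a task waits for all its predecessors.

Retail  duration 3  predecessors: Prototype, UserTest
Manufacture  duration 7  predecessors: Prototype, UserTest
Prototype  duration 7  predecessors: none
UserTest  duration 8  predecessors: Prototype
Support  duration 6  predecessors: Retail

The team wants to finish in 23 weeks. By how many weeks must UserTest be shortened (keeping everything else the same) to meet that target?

1

Current finish: 24 weeks; target: 23.
UserTest is on every critical path, so each week cut from UserTest cuts the finish by one (this holds down to a finish of 17).
Need 24 − 23 = 1 week off UserTest → UserTest becomes 7 weeks, finish becomes 23.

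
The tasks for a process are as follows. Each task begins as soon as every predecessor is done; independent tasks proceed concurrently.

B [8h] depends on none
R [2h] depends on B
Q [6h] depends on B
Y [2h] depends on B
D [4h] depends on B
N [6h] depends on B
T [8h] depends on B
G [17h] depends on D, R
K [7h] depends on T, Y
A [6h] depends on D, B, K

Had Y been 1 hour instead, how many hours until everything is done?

As given, the longest chain is B→D→G = 8+4+17 = 29, so the finish is 29 hours.
The longest path through Y is only 23 hours, so Y has float 6.
No other chain overtakes it, so the finish is 29 hours.

29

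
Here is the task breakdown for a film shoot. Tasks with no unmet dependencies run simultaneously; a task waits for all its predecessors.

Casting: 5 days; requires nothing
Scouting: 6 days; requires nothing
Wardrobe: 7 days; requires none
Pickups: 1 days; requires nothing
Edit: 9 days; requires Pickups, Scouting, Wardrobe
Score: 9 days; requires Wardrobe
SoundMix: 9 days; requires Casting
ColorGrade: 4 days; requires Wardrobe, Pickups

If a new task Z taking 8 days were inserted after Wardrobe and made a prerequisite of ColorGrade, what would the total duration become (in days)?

Originally the film shoot takes 16 days.
With Z inserted, ColorGrade now waits for max(Wardrobe, Pickups, Z).
New critical path: Wardrobe→Z→ColorGrade = 7+8+4 = 19 ⇒ 19 days.

19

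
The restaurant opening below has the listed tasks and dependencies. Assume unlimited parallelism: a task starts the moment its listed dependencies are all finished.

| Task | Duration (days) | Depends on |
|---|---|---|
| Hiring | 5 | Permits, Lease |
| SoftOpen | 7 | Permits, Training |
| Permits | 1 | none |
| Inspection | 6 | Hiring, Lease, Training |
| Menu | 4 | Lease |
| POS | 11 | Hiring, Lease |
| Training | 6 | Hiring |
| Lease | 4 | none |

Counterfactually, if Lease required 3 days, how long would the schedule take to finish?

The binding path is Lease→Hiring→Training→SoftOpen = 4+5+6+7 = 22; finish at 22 days.
Since Lease is critical, the -1 change carries straight to that chain (now 21 days).
The critical path is still Lease→Hiring→Training→SoftOpen; finish is now 21 days.

21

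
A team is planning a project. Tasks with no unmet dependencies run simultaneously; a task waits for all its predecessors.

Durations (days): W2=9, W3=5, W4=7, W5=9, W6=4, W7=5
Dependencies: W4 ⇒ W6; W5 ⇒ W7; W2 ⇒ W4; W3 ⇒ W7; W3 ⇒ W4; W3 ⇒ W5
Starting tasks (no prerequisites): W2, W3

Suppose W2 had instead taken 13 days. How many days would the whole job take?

Actual critical path: W2→W4→W6 = 9+7+4 = 20 ⇒ 20 days.
W2 is on the critical path; changing it to 13 makes that path 24 days.
The critical path is still W2→W4→W6; finish is now 24 days.

24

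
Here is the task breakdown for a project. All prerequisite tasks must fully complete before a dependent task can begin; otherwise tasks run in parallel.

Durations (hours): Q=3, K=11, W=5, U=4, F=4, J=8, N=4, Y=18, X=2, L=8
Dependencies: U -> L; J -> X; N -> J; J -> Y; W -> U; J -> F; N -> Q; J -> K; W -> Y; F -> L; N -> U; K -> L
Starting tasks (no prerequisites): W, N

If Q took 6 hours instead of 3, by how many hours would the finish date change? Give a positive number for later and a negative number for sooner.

0

Actual critical path: N→J→K→L = 4+8+11+8 = 31 ⇒ 31 hours.
The longest path through Q is only 7 hours, so Q has float 24.
That remains the longest chain; total 31 hours.
Change in finish: 31 − 31 = +0 hours.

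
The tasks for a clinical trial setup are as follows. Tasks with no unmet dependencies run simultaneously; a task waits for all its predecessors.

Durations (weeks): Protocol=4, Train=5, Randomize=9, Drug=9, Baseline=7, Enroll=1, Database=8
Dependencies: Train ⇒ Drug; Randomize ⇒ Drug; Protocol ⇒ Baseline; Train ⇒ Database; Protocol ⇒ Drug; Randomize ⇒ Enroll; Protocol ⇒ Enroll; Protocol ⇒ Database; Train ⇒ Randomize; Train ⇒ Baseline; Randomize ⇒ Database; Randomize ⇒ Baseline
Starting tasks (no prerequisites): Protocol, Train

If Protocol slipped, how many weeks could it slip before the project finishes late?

The longest chain is Train→Randomize→Drug = 5+9+9 = 23; overall finish 23 weeks.
The longest chain containing Protocol totals 13 weeks.
Slack of Protocol = 10 − 0 = 10 weeks.

10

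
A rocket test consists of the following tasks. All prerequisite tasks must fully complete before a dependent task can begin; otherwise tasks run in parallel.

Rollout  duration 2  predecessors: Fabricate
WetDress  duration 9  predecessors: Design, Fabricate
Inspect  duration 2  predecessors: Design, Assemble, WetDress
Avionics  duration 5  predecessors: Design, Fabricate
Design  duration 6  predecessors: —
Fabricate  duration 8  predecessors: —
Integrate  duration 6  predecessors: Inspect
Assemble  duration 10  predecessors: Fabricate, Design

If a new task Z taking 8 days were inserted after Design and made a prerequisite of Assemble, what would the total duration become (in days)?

32

Originally the schedule takes 26 days.
With Z inserted, Assemble now waits for max(Fabricate, Design, Z).
New critical path: Design→Z→Assemble→Inspect→Integrate = 6+8+10+2+6 = 32 ⇒ 32 days.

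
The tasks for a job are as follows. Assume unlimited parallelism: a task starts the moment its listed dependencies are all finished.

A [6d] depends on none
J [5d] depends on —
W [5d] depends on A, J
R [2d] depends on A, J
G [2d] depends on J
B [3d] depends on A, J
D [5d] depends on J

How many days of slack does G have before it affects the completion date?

The longest chain is A→W = 6+5 = 11; overall finish 11 days.
Longest path through G: 7 days (earliest finish 7, latest finish 11).
Slack of G = 9 − 5 = 4 days.

4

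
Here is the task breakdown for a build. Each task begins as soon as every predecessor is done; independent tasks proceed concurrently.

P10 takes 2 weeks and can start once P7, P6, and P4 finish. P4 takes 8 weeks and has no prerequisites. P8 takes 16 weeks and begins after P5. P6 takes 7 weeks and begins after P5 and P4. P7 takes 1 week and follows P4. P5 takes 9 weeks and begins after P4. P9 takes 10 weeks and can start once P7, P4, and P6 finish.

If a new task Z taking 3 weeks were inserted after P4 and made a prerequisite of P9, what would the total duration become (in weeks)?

34

Originally the project takes 34 weeks.
With Z inserted, P9 now waits for max(P7, P4, P6, Z).
New critical path: P4→P5→P6→P9 = 8+9+7+10 = 34 ⇒ 34 weeks.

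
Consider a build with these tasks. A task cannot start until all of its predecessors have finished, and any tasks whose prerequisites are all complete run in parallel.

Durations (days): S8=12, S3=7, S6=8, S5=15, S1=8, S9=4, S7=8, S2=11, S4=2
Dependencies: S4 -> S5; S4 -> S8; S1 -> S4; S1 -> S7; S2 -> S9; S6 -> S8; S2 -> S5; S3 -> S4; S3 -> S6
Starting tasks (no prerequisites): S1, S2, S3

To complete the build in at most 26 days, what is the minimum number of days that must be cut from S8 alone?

Current finish: 27 days; target: 26.
S8 is on every critical path, so each day cut from S8 cuts the finish by one (this holds down to a finish of 26).
Need 27 − 26 = 1 day off S8 → S8 becomes 11 days, finish becomes 26.

1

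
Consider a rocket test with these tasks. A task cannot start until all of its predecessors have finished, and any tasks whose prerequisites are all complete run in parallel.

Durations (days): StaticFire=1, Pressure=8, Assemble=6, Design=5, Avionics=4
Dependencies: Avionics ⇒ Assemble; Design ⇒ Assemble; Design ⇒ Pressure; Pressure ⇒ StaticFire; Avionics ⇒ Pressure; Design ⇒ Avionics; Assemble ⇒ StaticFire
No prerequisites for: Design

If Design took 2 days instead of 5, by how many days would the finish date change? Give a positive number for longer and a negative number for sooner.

Critical path before the change: Design→Avionics→Pressure→StaticFire = 5+4+8+1 = 18 giving 18 days.
Design is on the critical path; changing it to 2 makes that path 15 days.
The critical path is still Design→Avionics→Pressure→StaticFire; finish is now 15 days.
Change in finish: 15 − 18 = -3 days.

-3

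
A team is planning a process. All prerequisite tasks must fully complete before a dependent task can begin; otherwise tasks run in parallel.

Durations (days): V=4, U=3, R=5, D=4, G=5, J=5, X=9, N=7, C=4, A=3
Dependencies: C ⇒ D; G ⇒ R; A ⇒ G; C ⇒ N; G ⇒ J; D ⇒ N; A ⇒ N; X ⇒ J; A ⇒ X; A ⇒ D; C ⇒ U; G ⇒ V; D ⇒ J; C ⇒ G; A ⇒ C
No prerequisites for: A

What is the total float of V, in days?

2

The longest chain is A→C→D→N = 3+4+4+7 = 18; overall finish 18 days.
Longest path through V: 16 days (earliest finish 16, latest finish 18).
So V can slip 18 − 16 = 2 days.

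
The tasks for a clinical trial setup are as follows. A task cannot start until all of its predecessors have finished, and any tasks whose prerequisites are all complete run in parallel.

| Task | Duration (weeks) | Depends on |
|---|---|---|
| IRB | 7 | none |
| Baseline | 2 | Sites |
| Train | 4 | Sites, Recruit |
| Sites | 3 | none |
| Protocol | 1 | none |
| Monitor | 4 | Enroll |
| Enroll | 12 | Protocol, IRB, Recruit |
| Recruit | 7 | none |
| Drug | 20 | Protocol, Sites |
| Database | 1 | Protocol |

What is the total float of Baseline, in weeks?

18

Critical path: IRB→Enroll→Monitor = 7+12+4 = 23, so the finish is 23 weeks.
Longest path through Baseline: 5 weeks (earliest finish 5, latest finish 23).
Float = 23 − 5 = 18.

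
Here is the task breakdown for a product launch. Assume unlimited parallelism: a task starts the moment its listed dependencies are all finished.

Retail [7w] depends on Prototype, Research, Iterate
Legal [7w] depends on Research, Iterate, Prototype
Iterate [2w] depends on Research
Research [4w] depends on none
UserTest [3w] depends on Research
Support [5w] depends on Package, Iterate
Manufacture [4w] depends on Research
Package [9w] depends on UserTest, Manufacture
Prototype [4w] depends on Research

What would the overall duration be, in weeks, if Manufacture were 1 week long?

The binding path is Research→Manufacture→Package→Support = 4+4+9+5 = 22; finish at 22 weeks.
Since Manufacture is critical, the -3 change carries straight to that chain (now 19 weeks).
Now Research→UserTest→Package→Support = 4+3+9+5 = 21 is longest, so the finish becomes 21 weeks.

21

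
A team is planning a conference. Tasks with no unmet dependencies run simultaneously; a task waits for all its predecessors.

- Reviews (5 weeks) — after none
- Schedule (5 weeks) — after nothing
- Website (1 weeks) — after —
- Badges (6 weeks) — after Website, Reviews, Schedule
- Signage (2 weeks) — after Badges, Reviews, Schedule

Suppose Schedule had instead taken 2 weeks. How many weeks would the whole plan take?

Baseline: Schedule→Badges→Signage = 5+6+2 = 13 → 13 weeks.
Since Schedule is critical, the -3 change carries straight to that chain (now 10 weeks).
The binding chain switches to Reviews→Badges→Signage = 5+6+2 = 13; finish 13 weeks.

13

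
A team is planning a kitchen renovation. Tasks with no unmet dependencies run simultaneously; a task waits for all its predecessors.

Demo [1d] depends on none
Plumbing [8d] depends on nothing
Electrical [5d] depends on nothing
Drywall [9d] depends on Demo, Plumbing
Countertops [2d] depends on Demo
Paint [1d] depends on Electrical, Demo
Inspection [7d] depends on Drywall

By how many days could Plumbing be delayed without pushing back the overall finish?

The longest chain is Plumbing→Drywall→Inspection = 8+9+7 = 24; overall finish 24 days.
The longest chain containing Plumbing totals 24 days.
Slack of Plumbing = 0 − 0 = 0 days.

0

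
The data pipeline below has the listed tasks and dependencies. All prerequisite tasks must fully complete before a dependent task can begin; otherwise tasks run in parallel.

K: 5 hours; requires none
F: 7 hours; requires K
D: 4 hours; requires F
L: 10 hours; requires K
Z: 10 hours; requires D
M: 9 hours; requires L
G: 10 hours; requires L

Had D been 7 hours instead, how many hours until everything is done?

Actual critical path: K→F→D→Z = 5+7+4+10 = 26 ⇒ 26 hours.
D is on the critical path; changing it to 7 makes that path 29 hours.
The critical path is still K→F→D→Z; finish is now 29 hours.

29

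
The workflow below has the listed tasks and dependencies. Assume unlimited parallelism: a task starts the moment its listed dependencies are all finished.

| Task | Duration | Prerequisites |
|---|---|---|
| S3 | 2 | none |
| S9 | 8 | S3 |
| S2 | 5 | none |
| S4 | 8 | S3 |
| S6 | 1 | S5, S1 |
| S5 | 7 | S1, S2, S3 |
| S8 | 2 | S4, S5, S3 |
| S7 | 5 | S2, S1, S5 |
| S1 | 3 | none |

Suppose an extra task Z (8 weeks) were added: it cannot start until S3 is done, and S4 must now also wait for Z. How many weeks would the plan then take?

Originally the plan takes 17 weeks.
With Z inserted, S4 now waits for max(S3, Z).
New critical path: S3→Z→S4→S8 = 2+8+8+2 = 20 ⇒ 20 weeks.

20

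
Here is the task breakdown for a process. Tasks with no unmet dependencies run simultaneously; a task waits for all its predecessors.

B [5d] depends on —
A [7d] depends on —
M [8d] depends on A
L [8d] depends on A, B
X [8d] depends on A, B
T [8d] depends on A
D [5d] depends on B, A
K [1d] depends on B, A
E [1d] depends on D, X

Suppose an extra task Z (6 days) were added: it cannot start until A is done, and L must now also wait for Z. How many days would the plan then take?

21

Originally the plan takes 16 days.
With Z inserted, L now waits for max(A, B, Z).
New critical path: A→Z→L = 7+6+8 = 21 ⇒ 21 days.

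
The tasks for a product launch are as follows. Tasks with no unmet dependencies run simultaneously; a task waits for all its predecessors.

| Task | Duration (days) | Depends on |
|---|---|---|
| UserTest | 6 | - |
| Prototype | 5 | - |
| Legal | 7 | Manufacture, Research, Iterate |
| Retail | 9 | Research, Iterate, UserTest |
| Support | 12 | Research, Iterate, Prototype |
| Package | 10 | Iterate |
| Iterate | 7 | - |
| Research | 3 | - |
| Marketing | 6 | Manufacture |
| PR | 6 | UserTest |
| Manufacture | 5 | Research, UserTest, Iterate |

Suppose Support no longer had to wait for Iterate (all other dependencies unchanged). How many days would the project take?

Before: longest chain Iterate→Manufacture→Legal = 7+5+7 = 19, finish 19.
Without Iterate→Support, Support's earliest start moves from 7 to 5.
The longest chain is now Iterate→Manufacture→Legal = 7+5+7 = 19, so the project takes 19 days.

19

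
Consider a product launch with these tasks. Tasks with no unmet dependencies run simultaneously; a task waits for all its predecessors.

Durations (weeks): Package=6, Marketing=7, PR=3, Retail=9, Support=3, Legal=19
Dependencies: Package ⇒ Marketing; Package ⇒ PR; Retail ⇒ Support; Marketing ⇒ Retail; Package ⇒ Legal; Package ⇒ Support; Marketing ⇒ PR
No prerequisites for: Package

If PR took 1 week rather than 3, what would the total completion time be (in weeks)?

25

The binding path is Package→Marketing→Retail→Support = 6+7+9+3 = 25; finish at 25 weeks.
PR is off the critical path — its longest chain is 16 weeks, giving 9 of slack.
The critical path is still Package→Marketing→Retail→Support; finish is now 25 weeks.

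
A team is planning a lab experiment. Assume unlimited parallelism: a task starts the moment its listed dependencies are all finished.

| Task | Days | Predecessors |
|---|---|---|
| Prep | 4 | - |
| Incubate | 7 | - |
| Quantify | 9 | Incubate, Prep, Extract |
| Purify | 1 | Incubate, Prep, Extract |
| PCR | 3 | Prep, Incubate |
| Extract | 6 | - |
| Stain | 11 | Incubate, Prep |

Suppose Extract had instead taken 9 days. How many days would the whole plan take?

18

Baseline: Incubate→Stain = 7+11 = 18 → 18 days.
The longest path through Extract is only 15 days, so Extract has float 3.
The critical path is still Incubate→Stain; finish is now 18 days.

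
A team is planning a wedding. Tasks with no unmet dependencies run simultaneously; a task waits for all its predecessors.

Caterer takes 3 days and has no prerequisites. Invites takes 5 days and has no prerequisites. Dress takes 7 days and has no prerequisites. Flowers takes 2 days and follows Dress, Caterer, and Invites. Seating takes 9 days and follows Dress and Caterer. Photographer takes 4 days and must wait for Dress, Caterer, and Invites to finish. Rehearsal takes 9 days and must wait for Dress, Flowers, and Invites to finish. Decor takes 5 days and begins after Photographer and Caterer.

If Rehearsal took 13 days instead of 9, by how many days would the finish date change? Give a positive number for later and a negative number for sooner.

4

As given, the longest chain is Dress→Flowers→Rehearsal = 7+2+9 = 18, so the finish is 18 days.
Since Rehearsal is critical, the +4 change carries straight to that chain (now 22 days).
That remains the longest chain; total 22 days.
Change in finish: 22 − 18 = +4 days.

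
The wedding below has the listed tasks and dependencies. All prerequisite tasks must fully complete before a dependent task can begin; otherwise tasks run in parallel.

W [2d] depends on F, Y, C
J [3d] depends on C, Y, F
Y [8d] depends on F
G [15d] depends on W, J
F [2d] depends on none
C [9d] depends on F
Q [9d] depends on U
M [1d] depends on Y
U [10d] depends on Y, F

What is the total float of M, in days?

The longest chain is F→C→J→G = 2+9+3+15 = 29; overall finish 29 days.
Longest path through M: 11 days (earliest finish 11, latest finish 29).
Slack of M = 28 − 10 = 18 days.

18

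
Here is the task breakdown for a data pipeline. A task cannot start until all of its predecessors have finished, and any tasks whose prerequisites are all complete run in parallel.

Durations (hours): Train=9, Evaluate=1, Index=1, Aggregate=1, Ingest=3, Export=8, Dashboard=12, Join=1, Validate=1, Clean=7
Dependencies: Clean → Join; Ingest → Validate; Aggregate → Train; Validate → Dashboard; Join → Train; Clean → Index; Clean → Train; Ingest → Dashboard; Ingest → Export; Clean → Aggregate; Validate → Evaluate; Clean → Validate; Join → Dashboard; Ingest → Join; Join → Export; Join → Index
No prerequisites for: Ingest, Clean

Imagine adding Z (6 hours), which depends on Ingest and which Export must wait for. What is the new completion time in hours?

20

Originally the schedule takes 20 hours.
With Z inserted, Export now waits for max(Ingest, Join, Z).
New critical path: Clean→Validate→Dashboard = 7+1+12 = 20 ⇒ 20 hours.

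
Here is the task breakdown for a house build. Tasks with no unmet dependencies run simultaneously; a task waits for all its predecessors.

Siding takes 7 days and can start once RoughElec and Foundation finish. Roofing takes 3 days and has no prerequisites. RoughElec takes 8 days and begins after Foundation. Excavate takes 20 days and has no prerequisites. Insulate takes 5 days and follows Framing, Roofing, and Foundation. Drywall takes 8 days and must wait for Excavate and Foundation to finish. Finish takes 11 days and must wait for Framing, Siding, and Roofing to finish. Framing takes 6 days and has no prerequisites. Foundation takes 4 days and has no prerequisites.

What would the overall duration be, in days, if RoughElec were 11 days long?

33

The binding path is Foundation→RoughElec→Siding→Finish = 4+8+7+11 = 30; finish at 30 days.
RoughElec is on the critical path; changing it to 11 makes that path 33 days.
The critical path is still Foundation→RoughElec→Siding→Finish; finish is now 33 days.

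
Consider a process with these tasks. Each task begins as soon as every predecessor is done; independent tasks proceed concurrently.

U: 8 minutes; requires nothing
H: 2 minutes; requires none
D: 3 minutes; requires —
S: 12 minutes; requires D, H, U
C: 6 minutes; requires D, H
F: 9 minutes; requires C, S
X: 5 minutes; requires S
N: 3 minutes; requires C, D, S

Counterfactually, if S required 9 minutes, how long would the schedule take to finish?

Baseline: U→S→F = 8+12+9 = 29 → 29 minutes.
S is on the critical path; changing it to 9 makes that path 26 minutes.
The critical path is still U→S→F; finish is now 26 minutes.

26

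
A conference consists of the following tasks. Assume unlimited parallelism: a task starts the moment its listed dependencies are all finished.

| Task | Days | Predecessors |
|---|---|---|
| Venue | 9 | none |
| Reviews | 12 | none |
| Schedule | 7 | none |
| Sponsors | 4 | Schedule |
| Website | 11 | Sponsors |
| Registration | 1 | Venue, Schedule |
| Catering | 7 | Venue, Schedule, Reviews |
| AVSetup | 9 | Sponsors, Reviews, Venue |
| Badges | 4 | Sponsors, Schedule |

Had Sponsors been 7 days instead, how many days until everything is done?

Critical path before the change: Schedule→Sponsors→Website = 7+4+11 = 22 giving 22 days.
Sponsors is on the critical path; changing it to 7 makes that path 25 days.
No other chain overtakes it, so the finish is 25 days.

25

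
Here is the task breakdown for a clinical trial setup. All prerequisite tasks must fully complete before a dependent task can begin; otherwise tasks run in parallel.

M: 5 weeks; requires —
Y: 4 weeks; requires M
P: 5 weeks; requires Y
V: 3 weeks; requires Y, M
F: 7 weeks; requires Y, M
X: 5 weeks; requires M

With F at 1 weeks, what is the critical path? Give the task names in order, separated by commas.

The binding path is M→Y→F = 5+4+7 = 16; finish at 16 weeks.
F lies on that path, so at 1 week the path becomes 10 weeks.
The binding chain switches to M→Y→P = 5+4+5 = 14; finish 14 weeks.

M, Y, P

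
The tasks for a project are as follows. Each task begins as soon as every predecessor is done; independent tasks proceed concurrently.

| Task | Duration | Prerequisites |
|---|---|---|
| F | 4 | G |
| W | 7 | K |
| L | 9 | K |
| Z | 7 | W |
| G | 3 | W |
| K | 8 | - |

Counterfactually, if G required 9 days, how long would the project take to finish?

Actual critical path: K→W→G→F = 8+7+3+4 = 22 ⇒ 22 days.
G is on the critical path; changing it to 9 makes that path 28 days.
That remains the longest chain; total 28 days.

28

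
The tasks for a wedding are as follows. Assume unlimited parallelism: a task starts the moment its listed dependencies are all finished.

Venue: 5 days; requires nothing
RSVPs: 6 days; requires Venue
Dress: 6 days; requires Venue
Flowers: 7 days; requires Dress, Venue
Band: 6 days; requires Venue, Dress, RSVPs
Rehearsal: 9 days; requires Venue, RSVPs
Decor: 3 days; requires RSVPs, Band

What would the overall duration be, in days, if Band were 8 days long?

As given, the longest chain is Venue→RSVPs→Band→Decor = 5+6+6+3 = 20, so the finish is 20 days.
Band lies on that path, so at 8 days the path becomes 22 days.
That remains the longest chain; total 22 days.

22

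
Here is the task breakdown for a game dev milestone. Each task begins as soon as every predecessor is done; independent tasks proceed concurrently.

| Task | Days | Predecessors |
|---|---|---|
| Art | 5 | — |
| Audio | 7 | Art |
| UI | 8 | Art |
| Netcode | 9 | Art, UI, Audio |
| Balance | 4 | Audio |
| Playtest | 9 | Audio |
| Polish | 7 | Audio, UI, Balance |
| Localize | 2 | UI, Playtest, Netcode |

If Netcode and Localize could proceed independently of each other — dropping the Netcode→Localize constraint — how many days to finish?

23

With the dependency in place, Art→UI→Netcode→Localize = 5+8+9+2 = 24 sets the finish at 24 days.
Without Netcode→Localize, Localize's earliest start moves from 22 to 21.
After: Art→Audio→Balance→Polish = 5+7+4+7 = 23 → 23 days.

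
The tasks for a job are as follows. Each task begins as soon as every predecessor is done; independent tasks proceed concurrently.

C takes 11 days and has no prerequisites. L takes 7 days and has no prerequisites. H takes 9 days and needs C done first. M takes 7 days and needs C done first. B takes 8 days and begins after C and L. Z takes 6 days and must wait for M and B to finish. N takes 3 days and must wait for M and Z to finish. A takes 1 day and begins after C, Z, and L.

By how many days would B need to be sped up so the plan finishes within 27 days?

Current finish: 28 days; target: 27.
B is on every critical path, so each day cut from B cuts the finish by one (this holds down to a finish of 27).
Need 28 − 27 = 1 day off B → B becomes 7 days, finish becomes 27.

1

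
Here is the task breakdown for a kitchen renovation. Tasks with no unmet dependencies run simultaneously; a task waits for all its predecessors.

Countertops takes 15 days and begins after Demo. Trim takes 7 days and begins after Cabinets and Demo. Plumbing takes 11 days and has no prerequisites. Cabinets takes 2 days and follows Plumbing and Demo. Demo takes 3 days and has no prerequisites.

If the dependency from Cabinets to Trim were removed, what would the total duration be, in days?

Before: longest chain Plumbing→Cabinets→Trim = 11+2+7 = 20, finish 20.
Without Cabinets→Trim, Trim's earliest start moves from 13 to 3.
After: Demo→Countertops = 3+15 = 18 → 18 days.

18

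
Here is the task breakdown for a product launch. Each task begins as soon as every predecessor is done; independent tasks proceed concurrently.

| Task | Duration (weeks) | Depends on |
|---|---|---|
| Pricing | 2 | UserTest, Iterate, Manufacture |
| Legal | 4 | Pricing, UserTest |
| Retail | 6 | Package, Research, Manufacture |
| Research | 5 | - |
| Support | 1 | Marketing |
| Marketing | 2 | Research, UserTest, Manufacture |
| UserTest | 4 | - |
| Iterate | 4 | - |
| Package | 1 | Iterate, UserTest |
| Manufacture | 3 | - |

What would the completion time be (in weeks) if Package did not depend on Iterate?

11

With the dependency in place, Research→Retail = 5+6 = 11 sets the finish at 11 weeks.
Dropping Iterate→Package doesn't change Package's earliest start (4); another predecessor still binds.
New critical path: Research→Retail = 5+6 = 11 ⇒ 11 weeks.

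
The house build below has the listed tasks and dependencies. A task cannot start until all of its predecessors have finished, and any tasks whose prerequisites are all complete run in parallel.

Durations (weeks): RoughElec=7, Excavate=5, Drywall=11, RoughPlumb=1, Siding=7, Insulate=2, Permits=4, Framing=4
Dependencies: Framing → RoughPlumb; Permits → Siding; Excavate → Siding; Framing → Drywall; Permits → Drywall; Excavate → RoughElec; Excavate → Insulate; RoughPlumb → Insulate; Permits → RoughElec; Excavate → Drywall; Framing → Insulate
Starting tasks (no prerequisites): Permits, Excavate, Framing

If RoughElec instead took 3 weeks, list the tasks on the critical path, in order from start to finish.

Excavate, Drywall

Actual critical path: Excavate→Drywall = 5+11 = 16 ⇒ 16 weeks.
RoughElec is off the critical path — its longest chain is 12 weeks, giving 4 of slack.
The critical path is still Excavate→Drywall; finish is now 16 weeks.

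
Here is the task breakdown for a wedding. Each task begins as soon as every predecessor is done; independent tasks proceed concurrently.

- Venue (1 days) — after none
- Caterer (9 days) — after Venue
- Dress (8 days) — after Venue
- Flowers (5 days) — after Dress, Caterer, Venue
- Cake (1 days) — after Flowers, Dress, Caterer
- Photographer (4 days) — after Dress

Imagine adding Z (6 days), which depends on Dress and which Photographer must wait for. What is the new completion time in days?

Originally the plan takes 16 days.
With Z inserted, Photographer now waits for max(Dress, Z).
New critical path: Venue→Dress→Z→Photographer = 1+8+6+4 = 19 ⇒ 19 days.

19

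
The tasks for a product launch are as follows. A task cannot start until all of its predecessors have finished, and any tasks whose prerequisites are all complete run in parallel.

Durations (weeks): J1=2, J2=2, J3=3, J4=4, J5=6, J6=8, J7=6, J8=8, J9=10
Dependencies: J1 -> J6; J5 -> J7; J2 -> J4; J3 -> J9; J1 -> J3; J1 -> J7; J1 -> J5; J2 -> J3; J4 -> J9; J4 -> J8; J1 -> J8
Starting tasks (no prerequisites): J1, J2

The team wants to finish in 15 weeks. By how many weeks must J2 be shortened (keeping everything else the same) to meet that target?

1

Current finish: 16 weeks; target: 15.
J2 is on every critical path, so each week cut from J2 cuts the finish by one (this holds down to a finish of 15).
Need 16 − 15 = 1 week off J2 → J2 becomes 1 week, finish becomes 15.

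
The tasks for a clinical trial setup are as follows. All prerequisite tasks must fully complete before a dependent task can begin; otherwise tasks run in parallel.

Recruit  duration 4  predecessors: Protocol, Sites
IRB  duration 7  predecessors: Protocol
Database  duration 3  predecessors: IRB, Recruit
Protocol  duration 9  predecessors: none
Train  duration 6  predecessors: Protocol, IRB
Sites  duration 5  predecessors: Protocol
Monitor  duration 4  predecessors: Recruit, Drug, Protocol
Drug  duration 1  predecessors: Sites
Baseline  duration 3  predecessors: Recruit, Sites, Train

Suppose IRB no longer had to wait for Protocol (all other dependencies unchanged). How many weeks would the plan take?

Before: longest chain Protocol→IRB→Train→Baseline = 9+7+6+3 = 25, finish 25.
Without Protocol→IRB, IRB's earliest start moves from 9 to 0.
New critical path: Protocol→Sites→Recruit→Monitor = 9+5+4+4 = 22 ⇒ 22 weeks.

22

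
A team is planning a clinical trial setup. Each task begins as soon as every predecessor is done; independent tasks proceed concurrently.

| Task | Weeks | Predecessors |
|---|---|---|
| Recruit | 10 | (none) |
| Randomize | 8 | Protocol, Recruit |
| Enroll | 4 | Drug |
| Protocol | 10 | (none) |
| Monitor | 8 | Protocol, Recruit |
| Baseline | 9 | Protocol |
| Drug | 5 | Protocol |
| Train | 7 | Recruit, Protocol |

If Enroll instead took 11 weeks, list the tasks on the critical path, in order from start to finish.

Protocol, Drug, Enroll

As given, the longest chain is Protocol→Drug→Enroll = 10+5+4 = 19, so the finish is 19 weeks.
Enroll is on the critical path; changing it to 11 makes that path 26 weeks.
That remains the longest chain; total 26 weeks.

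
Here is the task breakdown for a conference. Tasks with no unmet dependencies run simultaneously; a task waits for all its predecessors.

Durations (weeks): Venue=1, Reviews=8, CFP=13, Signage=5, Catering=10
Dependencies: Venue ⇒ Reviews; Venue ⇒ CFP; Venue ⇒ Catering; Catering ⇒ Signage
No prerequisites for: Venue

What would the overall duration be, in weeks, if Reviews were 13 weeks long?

As given, the longest chain is Venue→Catering→Signage = 1+10+5 = 16, so the finish is 16 weeks.
Reviews has 7 weeks of float (longest path through it is 9).
The critical path is still Venue→Catering→Signage; finish is now 16 weeks.

16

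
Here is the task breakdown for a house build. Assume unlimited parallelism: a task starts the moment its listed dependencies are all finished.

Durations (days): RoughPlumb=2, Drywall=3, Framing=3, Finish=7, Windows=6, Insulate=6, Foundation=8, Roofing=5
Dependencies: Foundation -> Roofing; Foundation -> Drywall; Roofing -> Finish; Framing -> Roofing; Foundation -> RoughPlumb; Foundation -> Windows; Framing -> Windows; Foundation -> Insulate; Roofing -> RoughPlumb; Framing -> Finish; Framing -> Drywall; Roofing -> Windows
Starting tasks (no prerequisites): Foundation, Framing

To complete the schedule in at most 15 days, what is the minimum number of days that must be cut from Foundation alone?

Current finish: 20 days; target: 15.
Foundation is on every critical path, so each day cut from Foundation cuts the finish by one (this holds down to a finish of 15).
Need 20 − 15 = 5 days off Foundation → Foundation becomes 3 days, finish becomes 15.

5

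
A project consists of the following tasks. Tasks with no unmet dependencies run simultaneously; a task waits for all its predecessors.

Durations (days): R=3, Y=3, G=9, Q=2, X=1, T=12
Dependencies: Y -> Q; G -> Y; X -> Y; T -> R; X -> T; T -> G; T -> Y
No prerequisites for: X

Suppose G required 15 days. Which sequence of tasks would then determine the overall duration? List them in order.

X, T, G, Y, Q

Baseline: X→T→G→Y→Q = 1+12+9+3+2 = 27 → 27 days.
Since G is critical, the +6 change carries straight to that chain (now 33 days).
That remains the longest chain; total 33 days.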